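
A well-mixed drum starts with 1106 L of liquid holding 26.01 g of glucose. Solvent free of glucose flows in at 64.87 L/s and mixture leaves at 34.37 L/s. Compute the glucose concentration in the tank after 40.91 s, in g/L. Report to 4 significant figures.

Let m(t) be the amount of glucose. Volume: V(t) = V₀ + (Q_in − Q_out) t = 1106 + 30.5000 t; V(40.91) = 2353.76 L.
Solute balance: dm/dt = 0 − Q_out C = −Q_out m/V(t).
dm/m = −Q_out dt/(V₀ + 30.5000 t); integrating gives ln(m/m₀) = −(Q_out/(Q_in−Q_out)) ln(V/V₀).
m = m₀ (V₀/V)^(Q_out/(Q_in−Q_out)) = 26.01 × (1106/2353.76)^(1.12689) = 11.1049 g.
C = m/V = 11.1049/2353.76 = 0.00471796 g/L.

0.004718 g/L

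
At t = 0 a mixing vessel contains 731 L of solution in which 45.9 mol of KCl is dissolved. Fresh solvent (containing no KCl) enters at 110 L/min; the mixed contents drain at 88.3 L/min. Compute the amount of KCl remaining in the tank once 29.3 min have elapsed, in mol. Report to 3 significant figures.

3.60 mol

Let m(t) be the amount of KCl. Volume: V(t) = V₀ + (Q_in − Q_out) t = 731 + 21.700 t; V(29.3) = 1366.8 L.
Species balance (pure solvent in): dm/dt = −Q_out · m/V(t).
Separate: dm/m = −Q_out dt/V(t) ⇒ ln(m/m₀) = −(Q_out/(Q_in−Q_out)) ln(V/V₀).
m = m₀ (V₀/V)^(Q_out/(Q_in−Q_out)) = 45.9 × (731/1366.8)^(4.0691) = 3.5964 mol.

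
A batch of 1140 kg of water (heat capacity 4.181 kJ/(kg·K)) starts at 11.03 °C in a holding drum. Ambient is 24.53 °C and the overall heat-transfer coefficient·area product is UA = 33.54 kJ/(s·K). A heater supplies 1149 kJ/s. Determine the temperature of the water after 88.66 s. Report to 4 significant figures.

33.20 °C

First-law balance (no shaft work): M c_p dT/dt = −UA(T − T_amb) + Q̇.
dT/dt = (T_ss − T)/τ with T_ss = T_amb + Q̇/UA = 24.53 + 1149/33.54 = 58.7876 °C, τ = M c_p/UA = 1140·4.181/33.54 = 142.109 s.
Integrating: T(t) = T_ss + (T₀ − T_ss) e^(−t/τ).
T(88.66) = 58.7876 + (-47.7576)·0.535858 = 33.1963 °C.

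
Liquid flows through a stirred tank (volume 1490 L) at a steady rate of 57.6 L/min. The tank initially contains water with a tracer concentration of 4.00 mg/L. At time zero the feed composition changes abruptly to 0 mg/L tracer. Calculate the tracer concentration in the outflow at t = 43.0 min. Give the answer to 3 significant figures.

0.759 mg/L

Transient balance on the dissolved component: V dC/dt = Q(C_in − C).
Rewrite as dC/dt + C/τ = C_in/τ, τ = V/Q = 25.868 min.
C approaches C_in exponentially: C(t) = C_in + (C₀ − C_in) e^(−t/τ).
C(43.0) = 0 + (4.00 − 0)·e^(−43.0/25.868) = 0 + (4.0000)·0.18971 = 0.75882 mg/L.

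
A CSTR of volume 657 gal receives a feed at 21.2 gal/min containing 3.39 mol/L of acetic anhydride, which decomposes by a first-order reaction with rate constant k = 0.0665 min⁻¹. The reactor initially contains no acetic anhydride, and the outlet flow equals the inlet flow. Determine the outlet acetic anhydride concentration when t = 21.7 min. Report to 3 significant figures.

Species balance: V dC/dt = Q C_in − Q C − k V C.
This is linear with rate a = Q/V + k = 0.098768 min⁻¹.
C_ss = Q C_in/(Q + kV) = 1.1075 mol/L; C(t) = C_ss + (C₀ − C_ss) e^(−a t).
C(21.7) = 1.1075 + (-1.1075)·e^(−0.098768·21.7) = 1.1075 + (-1.1075)·0.11727 = 0.97765 mol/L.

0.978 mol/L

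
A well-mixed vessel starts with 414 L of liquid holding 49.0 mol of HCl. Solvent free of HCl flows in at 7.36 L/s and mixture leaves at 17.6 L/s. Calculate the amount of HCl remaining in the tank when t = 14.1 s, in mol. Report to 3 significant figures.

Total volume: dV/dt = Q_in − Q_out = -10.240 L/s, so V(t) = 414 − 10.240 t and V(14.1) = 269.62 L.
Species balance (pure solvent in): dm/dt = −Q_out · m/V(t).
dm/m = −Q_out dt/(V₀ − 10.240 t); integrating gives ln(m/m₀) = −(Q_out/(Q_in−Q_out)) ln(V/V₀).
m = m₀ (V₀/V)^(Q_out/(Q_in−Q_out)) = 49.0 × (414/269.62)^(-1.7187) = 23.446 mol.

23.4 mol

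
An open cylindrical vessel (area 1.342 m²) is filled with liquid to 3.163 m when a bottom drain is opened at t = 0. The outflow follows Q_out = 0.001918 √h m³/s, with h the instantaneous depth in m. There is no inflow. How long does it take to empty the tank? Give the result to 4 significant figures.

2489 s

A dh/dt = −Q_out = −0.001918 √h.
∫ h^(−1/2) dh = −(0.001918/A) ∫ dt, giving 2√h = 2√h₀ − (0.001918/A) t.
Set h = 0: 2√h₀ = (0.001918/A) t_empty ⇒ t_empty = 2A√h₀/0.001918.
t_empty = 2·1.342·√3.163/0.001918 = 2.68400·1.77848/0.001918 = 2488.76 s.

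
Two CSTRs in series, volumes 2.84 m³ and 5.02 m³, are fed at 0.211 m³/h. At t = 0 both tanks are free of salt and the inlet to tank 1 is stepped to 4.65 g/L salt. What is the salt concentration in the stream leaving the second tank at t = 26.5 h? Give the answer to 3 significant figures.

Each tank obeys Vᵢ dCᵢ/dt = Q(Cᵢ₋₁ − Cᵢ), so τᵢ = Vᵢ/Q.
τ₁ = 2.84/0.211 = 13.460 h; τ₂ = 5.02/0.211 = 23.791 h.
Tank 1: C₁ = C_in(1 − e^(−t/τ₁)). Tank 2 (τ₁ ≠ τ₂): C₂ = C_in[1 − (τ₁ e^(−t/τ₁) − τ₂ e^(−t/τ₂))/(τ₁ − τ₂)].
At t = 26.5: e^(−t/τ₁) = 0.13962, e^(−t/τ₂) = 0.32829.
C₂ = 4.65·[1 − (13.460·0.13962 − 23.791·0.32829)/(-10.332)] = 4.65·0.42591 = 1.9805 g/L.

1.98 g/L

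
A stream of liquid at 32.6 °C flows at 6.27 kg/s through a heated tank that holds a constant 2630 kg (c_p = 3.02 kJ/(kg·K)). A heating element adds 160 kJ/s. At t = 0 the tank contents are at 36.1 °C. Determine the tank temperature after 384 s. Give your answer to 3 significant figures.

M c_p dT/dt = ṁ c_p (T_in − T) + Q̇.
Rearrange: dT/dt = (T_ss − T)/τ with τ = M/ṁ = 419.46 s and T_ss = T_in + Q̇/(ṁ c_p) = 41.050 °C.
Solution: T(t) = T_ss + (T₀ − T_ss) e^(−t/τ).
T(384) = 41.050 + (-4.9498)·e^(−384/419.46) = 41.050 + (-4.9498)·0.40033 = 39.068 °C.

39.1 °C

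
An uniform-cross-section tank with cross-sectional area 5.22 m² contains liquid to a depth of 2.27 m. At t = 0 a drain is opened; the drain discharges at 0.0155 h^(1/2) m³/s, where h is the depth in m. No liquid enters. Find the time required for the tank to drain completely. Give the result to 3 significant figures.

With no inflow, A dh/dt = −0.0155 √h.
Separate and integrate: 2(√h − √h₀) = −(0.0155/A) t.
Set h = 0: 2√h₀ = (0.0155/A) t_empty ⇒ t_empty = 2A√h₀/0.0155.
t_empty = 2·5.22·√2.27/0.0155 = 10.440·1.5067/0.0155 = 1014.8 s.

1010 s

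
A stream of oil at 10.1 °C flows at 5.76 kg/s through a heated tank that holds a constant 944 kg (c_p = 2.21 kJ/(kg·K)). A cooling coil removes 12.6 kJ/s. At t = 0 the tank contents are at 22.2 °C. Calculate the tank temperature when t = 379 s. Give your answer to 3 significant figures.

M c_p dT/dt = ṁ c_p (T_in − T) − Q̇.
Rearrange: dT/dt = (T_ss − T)/τ with τ = M/ṁ = 163.89 s and T_ss = T_in − Q̇/(ṁ c_p) = 9.1102 °C.
Solution: T(t) = T_ss + (T₀ − T_ss) e^(−t/τ).
T(379) = 9.1102 + (13.090)·e^(−379/163.89) = 9.1102 + (13.090)·0.099009 = 10.406 °C.

10.4 °C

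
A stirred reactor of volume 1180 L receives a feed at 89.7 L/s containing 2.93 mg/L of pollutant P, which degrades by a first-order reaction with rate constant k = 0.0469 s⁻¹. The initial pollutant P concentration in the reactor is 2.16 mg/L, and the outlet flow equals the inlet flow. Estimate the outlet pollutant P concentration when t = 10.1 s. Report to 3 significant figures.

Species balance: V dC/dt = Q C_in − Q C − k V C.
dC/dt = (Q/V) C_in − (Q/V + k) C; effective rate a = Q/V + k = 0.076017 + 0.0469 = 0.12292 s⁻¹.
C_ss = Q C_in/(Q + kV) = 1.8120 mg/L; C(t) = C_ss + (C₀ − C_ss) e^(−a t).
C(10.1) = 1.8120 + (0.34797)·e^(−0.12292·10.1) = 1.8120 + (0.34797)·0.28896 = 1.9126 mg/L.

1.91 mg/L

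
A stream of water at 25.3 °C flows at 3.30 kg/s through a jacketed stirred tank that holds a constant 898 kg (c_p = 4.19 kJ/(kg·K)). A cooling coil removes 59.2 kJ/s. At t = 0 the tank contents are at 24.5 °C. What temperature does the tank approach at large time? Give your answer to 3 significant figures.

21.0 °C

M c_p dT/dt = ṁ c_p (T_in − T) − Q̇.
At steady state dT/dt = 0 ⇒ T_ss = T_in − Q̇/(ṁ c_p) = 25.3 − 59.2/(3.30·4.19) = 21.019 °C.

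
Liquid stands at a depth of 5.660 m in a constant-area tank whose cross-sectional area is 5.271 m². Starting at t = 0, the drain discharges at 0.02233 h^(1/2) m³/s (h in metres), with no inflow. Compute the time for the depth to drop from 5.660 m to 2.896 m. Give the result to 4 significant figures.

With no inflow, A dh/dt = −0.02233 √h.
This is separable: 2 d(√h)/dt = −0.02233/A, so √h = √h₀ − (0.02233/(2A)) t.
t = 2A(√h₀ − √h)/0.02233 = 2·5.271·(√5.660 − √2.896)/0.02233
  = 10.5420 × (2.37908 − 1.70176) / 0.02233 = 319.759 s.

319.8 s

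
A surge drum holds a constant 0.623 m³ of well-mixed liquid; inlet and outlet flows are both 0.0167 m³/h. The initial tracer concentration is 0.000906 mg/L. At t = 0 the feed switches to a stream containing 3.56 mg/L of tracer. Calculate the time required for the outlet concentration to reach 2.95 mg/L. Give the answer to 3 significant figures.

Mass balance on the solute (V constant): V dC/dt = Q(C_in − C), so τ = V/Q = 37.305 h.
C(t) = C_in + (C₀ − C_in) e^(−t/τ). Set C = 2.95 and solve for t:
e^(−t/τ) = (C − C_in)/(C₀ − C_in) = (2.95 − 3.56)/(0.000906 − 3.56) = 0.17139
t = −τ ln(…) = 37.305 × 1.7638 = 65.799 h.

65.8 h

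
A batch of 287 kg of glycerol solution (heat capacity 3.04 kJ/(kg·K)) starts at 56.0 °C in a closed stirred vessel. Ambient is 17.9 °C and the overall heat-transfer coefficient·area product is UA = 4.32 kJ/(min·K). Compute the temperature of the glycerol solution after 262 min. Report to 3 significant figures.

M c_p dT/dt = −UA(T − T_amb).
dT/dt = (T_ss − T)/τ with T_ss = T_amb = 17.900 °C, τ = M c_p/UA = 287·3.04/4.32 = 201.96 min.
T approaches T_ss exponentially: T(t) = T_ss + (T₀ − T_ss) e^(−t/τ).
T(262) = 17.900 + (38.100)·0.27328 = 28.312 °C.

28.3 °C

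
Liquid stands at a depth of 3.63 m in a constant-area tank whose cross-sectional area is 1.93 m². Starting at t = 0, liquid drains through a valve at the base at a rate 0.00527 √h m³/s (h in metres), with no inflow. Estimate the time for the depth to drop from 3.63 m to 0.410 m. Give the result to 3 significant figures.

927 s

With no inflow, A dh/dt = −0.00527 √h.
Separate and integrate: 2(√h − √h₀) = −(0.00527/A) t.
t = 2A(√h₀ − √h)/0.00527 = 2·1.93·(√3.63 − √0.410)/0.00527
  = 3.8600 × (1.9053 − 0.64031) / 0.00527 = 926.51 s.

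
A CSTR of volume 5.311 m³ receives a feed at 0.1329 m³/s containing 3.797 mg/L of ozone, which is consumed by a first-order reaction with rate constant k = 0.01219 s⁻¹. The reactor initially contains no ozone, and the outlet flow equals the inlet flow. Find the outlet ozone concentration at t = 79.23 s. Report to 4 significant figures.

Species balance: V dC/dt = Q C_in − Q C − k V C.
This is linear with rate a = Q/V + k = 0.0372135 s⁻¹.
C_ss = Q C_in/(Q + kV) = 2.55322 mg/L; C(t) = C_ss + (C₀ − C_ss) e^(−a t).
C(79.23) = 2.55322 + (-2.55322)·e^(−0.0372135·79.23) = 2.55322 + (-2.55322)·0.0524220 = 2.41938 mg/L.

2.419 mg/L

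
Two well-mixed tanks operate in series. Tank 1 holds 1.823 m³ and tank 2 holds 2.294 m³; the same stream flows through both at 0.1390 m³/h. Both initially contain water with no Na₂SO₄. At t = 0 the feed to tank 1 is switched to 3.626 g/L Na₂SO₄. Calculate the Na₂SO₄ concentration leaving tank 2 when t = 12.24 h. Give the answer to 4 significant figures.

0.7331 g/L

Each tank obeys Vᵢ dCᵢ/dt = Q(Cᵢ₋₁ − Cᵢ), so τᵢ = Vᵢ/Q.
τ₁ = 1.823/0.1390 = 13.1151 h; τ₂ = 2.294/0.1390 = 16.5036 h.
Tank 1: C₁ = C_in(1 − e^(−t/τ₁)). Tank 2 (τ₁ ≠ τ₂): C₂ = C_in[1 − (τ₁ e^(−t/τ₁) − τ₂ e^(−t/τ₂))/(τ₁ − τ₂)].
At t = 12.24: e^(−t/τ₁) = 0.393264, e^(−t/τ₂) = 0.476324.
C₂ = 3.626·[1 − (13.1151·0.393264 − 16.5036·0.476324)/(-3.38849)] = 3.626·0.202191 = 0.733145 g/L.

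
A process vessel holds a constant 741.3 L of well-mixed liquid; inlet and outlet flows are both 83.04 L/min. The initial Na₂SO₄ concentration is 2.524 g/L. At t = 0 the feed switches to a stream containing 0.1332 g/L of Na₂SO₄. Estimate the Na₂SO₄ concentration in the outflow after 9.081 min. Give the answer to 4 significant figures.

Transient balance on the dissolved component: V dC/dt = Q(C_in − C).
Time constant τ = V/Q = 741.3/83.04 = 8.92702 min.
C approaches C_in exponentially: C(t) = C_in + (C₀ − C_in) e^(−t/τ).
C(9.081) = 0.1332 + (2.524 − 0.1332)·e^(−9.081/8.92702) = 0.1332 + (2.39080)·0.361589 = 0.997686 g/L.

0.9977 g/L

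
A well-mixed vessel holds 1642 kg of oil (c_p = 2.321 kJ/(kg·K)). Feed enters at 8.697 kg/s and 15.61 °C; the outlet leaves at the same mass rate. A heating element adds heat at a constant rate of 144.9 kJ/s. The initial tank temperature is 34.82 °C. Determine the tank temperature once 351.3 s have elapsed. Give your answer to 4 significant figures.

24.66 °C

M c_p dT/dt = ṁ c_p (T_in − T) + Q̇.
Rearrange: dT/dt = (T_ss − T)/τ with τ = M/ṁ = 188.801 s and T_ss = T_in + Q̇/(ṁ c_p) = 22.7883 °C.
T approaches T_ss exponentially: T(t) = T_ss + (T₀ − T_ss) e^(−t/τ).
T(351.3) = 22.7883 + (12.0317)·e^(−351.3/188.801) = 22.7883 + (12.0317)·0.155565 = 24.6600 °C.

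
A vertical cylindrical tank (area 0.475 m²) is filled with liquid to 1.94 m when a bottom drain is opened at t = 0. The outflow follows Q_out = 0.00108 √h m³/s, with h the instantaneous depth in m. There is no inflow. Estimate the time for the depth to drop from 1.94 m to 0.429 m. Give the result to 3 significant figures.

649 s

Accumulation of liquid (constant cross-section A): A dh/dt = −0.00108 √h.
This is separable: 2 d(√h)/dt = −0.00108/A, so √h = √h₀ − (0.00108/(2A)) t.
t = 2A(√h₀ − √h)/0.00108 = 2·0.475·(√1.94 − √0.429)/0.00108
  = 0.95000 × (1.3928 − 0.65498) / 0.00108 = 649.04 s.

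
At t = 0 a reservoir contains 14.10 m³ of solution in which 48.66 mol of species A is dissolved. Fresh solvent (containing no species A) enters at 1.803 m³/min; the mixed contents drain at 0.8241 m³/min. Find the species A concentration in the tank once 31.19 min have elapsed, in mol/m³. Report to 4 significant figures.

Total volume: dV/dt = Q_in − Q_out = 0.978900 m³/min, so V(t) = 14.10 + 0.978900 t and V(31.19) = 44.6319 m³.
Species balance (pure solvent in): dm/dt = −Q_out · m/V(t).
Separate: dm/m = −Q_out dt/V(t) ⇒ ln(m/m₀) = −(Q_out/(Q_in−Q_out)) ln(V/V₀).
m = m₀ (V₀/V)^(Q_out/(Q_in−Q_out)) = 48.66 × (14.10/44.6319)^(0.841863) = 18.4451 mol.
C = m/V = 18.4451/44.6319 = 0.413272 mol/m³.

0.4133 mol/m³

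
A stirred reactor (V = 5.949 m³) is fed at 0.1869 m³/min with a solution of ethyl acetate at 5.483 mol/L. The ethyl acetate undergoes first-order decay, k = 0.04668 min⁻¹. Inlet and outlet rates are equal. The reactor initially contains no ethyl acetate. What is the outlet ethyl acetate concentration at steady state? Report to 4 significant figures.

2.206 mol/L

Species balance: V dC/dt = Q C_in − Q C − k V C.
Steady state (dC/dt = 0): C_ss = Q C_in/(Q + kV) = C_in/(1 + kV/Q).
C_ss = 0.1869·5.483/(0.1869 + 0.04668·5.949) = 1.02477/0.464599 = 2.20571 mol/L.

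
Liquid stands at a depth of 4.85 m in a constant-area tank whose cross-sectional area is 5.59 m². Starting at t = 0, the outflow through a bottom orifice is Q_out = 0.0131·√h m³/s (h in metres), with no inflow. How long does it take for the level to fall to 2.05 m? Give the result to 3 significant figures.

658 s

Unsteady balance on liquid volume: A dh/dt = −0.0131 √h.
Separate and integrate: 2(√h − √h₀) = −(0.0131/A) t.
t = 2A(√h₀ − √h)/0.0131 = 2·5.59·(√4.85 − √2.05)/0.0131
  = 11.180 × (2.2023 − 1.4318) / 0.0131 = 657.56 s.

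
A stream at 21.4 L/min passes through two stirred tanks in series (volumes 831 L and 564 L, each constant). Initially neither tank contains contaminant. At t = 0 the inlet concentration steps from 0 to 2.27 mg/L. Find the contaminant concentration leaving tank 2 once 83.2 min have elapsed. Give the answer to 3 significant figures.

Each tank obeys Vᵢ dCᵢ/dt = Q(Cᵢ₋₁ − Cᵢ), so τᵢ = Vᵢ/Q.
τ₁ = 831/21.4 = 38.832 min; τ₂ = 564/21.4 = 26.355 min.
Tank 1: C₁ = C_in(1 − e^(−t/τ₁)). Tank 2 (τ₁ ≠ τ₂): C₂ = C_in[1 − (τ₁ e^(−t/τ₁) − τ₂ e^(−t/τ₂))/(τ₁ − τ₂)].
At t = 83.2: e^(−t/τ₁) = 0.11735, e^(−t/τ₂) = 0.042558.
C₂ = 2.27·[1 − (38.832·0.11735 − 26.355·0.042558)/(12.477)] = 2.27·0.72466 = 1.6450 mg/L.

1.64 mg/L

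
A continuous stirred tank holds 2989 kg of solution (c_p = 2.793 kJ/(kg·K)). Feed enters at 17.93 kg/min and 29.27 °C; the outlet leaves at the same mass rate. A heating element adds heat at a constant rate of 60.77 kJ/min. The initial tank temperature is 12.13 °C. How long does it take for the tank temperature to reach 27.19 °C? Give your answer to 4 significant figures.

Unsteady energy balance on the tank contents: M c_p dT/dt = ṁ c_p (T_in − T) + 60.77.
τ = M/ṁ = 166.704 min; T_ss = T_in + Q̇/(ṁ c_p) = 30.4835 °C.
T(t) = T_ss + (T₀ − T_ss) e^(−t/τ). Set T = 27.19:
e^(−t/τ) = (27.19 − 30.4835)/(12.13 − 30.4835) = 0.179448
t = −166.704 · ln(0.179448) = 286.376 min.

286.4 min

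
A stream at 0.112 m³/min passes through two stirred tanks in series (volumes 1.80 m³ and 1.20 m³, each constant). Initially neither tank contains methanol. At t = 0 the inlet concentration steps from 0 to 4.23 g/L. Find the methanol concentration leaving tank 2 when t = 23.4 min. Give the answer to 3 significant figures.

2.22 g/L

Time constants: τᵢ = Vᵢ/Q for each well-mixed tank.
τ₁ = 1.80/0.112 = 16.071 min; τ₂ = 1.20/0.112 = 10.714 min.
Tank 1: C₁ = C_in(1 − e^(−t/τ₁)). Tank 2 (τ₁ ≠ τ₂): C₂ = C_in[1 − (τ₁ e^(−t/τ₁) − τ₂ e^(−t/τ₂))/(τ₁ − τ₂)].
At t = 23.4: e^(−t/τ₁) = 0.23317, e^(−t/τ₂) = 0.11259.
C₂ = 4.23·[1 − (16.071·0.23317 − 10.714·0.11259)/(5.3571)] = 4.23·0.52568 = 2.2236 g/L.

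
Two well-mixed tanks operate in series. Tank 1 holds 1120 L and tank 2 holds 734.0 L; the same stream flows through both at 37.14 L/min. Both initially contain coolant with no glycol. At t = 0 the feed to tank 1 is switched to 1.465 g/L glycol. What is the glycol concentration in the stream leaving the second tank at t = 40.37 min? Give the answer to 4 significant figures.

Time constants: τᵢ = Vᵢ/Q for each well-mixed tank.
τ₁ = 1120/37.14 = 30.1562 min; τ₂ = 734.0/37.14 = 19.7631 min.
Solving the cascade with C₁(0)=C₂(0)=0 gives C₂(t) = C_in[1 − (τ₁ e^(−t/τ₁) − τ₂ e^(−t/τ₂))/(τ₁ − τ₂)].
At t = 40.37: e^(−t/τ₁) = 0.262187, e^(−t/τ₂) = 0.129678.
C₂ = 1.465·[1 − (30.1562·0.262187 − 19.7631·0.129678)/(10.3931)] = 1.465·0.485841 = 0.711757 g/L.

0.7118 g/L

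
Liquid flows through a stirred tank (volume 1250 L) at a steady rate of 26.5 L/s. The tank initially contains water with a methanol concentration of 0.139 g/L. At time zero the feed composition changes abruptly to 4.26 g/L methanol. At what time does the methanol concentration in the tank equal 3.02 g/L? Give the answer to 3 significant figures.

56.7 s

Species balance on the tank: V dC/dt = Q(C_in − C), so τ = V/Q = 47.170 s.
C(t) = C_in + (C₀ − C_in) e^(−t/τ). Set C = 3.02 and solve for t:
e^(−t/τ) = (C − C_in)/(C₀ − C_in) = (3.02 − 4.26)/(0.139 − 4.26) = 0.30090
t = −τ ln(…) = 47.170 × 1.2010 = 56.650 s.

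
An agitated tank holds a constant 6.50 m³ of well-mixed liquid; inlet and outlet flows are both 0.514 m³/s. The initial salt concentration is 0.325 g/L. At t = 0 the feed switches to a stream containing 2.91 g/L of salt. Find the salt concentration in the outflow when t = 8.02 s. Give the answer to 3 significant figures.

Accumulation = in − out for the solute gives V dC/dt = Q(C_in − C).
Rewrite as dC/dt + C/τ = C_in/τ, τ = V/Q = 12.646 s.
This is linear first-order; C(t) = C_in + (C₀ − C_in) e^(−t/τ).
C(8.02) = 2.91 + (0.325 − 2.91)·e^(−8.02/12.646) = 2.91 + (-2.5850)·0.53036 = 1.5390 g/L.

1.54 g/L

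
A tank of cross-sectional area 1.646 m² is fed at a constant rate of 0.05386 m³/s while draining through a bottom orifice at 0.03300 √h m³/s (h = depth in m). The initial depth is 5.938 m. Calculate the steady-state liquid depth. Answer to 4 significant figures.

A dh/dt = Q_in − 0.03300 √h. Steady state requires inflow = outflow:
Q_in = 0.03300 √h_ss ⇒ √h_ss = 0.05386/0.03300 = 1.63212.
h_ss = 1.63212² = 2.66382 m. (Since h₀ = 5.938 m > h_ss, the level will fall toward this value.)

2.664 m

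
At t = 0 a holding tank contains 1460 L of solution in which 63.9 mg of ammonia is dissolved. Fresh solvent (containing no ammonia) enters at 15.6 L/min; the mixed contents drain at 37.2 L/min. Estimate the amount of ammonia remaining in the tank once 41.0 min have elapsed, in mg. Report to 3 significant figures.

Let m(t) be the amount of ammonia. Volume: V(t) = V₀ + (Q_in − Q_out) t = 1460 − 21.600 t; V(41.0) = 574.40 L.
Species balance (pure solvent in): dm/dt = −Q_out · m/V(t).
dm/m = −Q_out dt/(V₀ − 21.600 t); integrating gives ln(m/m₀) = −(Q_out/(Q_in−Q_out)) ln(V/V₀).
m = m₀ (V₀/V)^(Q_out/(Q_in−Q_out)) = 63.9 × (1460/574.40)^(-1.7222) = 12.816 mg.

12.8 mg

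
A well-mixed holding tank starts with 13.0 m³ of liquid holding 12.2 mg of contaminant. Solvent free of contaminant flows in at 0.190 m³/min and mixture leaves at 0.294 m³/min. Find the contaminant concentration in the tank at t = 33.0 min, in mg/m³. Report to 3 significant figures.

0.536 mg/m³

Let m(t) be the amount of contaminant. Volume: V(t) = V₀ + (Q_in − Q_out) t = 13.0 − 0.10400 t; V(33.0) = 9.5680 m³.
No contaminant enters, so dm/dt = −Q_out · (m/V).
dm/m = −Q_out dt/(V₀ − 0.10400 t); integrating gives ln(m/m₀) = −(Q_out/(Q_in−Q_out)) ln(V/V₀).
m = m₀ (V₀/V)^(Q_out/(Q_in−Q_out)) = 12.2 × (13.0/9.5680)^(-2.8269) = 5.1290 mg.
C = m/V = 5.1290/9.5680 = 0.53606 mg/m³.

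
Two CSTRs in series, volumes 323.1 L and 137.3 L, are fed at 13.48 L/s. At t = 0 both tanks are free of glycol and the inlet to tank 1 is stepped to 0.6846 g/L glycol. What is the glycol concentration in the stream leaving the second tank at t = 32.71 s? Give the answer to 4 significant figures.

0.4009 g/L

Each tank obeys Vᵢ dCᵢ/dt = Q(Cᵢ₋₁ − Cᵢ), so τᵢ = Vᵢ/Q.
τ₁ = 323.1/13.48 = 23.9688 s; τ₂ = 137.3/13.48 = 10.1855 s.
Tank 1: C₁ = C_in(1 − e^(−t/τ₁)). Tank 2 (τ₁ ≠ τ₂): C₂ = C_in[1 − (τ₁ e^(−t/τ₁) − τ₂ e^(−t/τ₂))/(τ₁ − τ₂)].
At t = 32.71: e^(−t/τ₁) = 0.255460, e^(−t/τ₂) = 0.0402985.
C₂ = 0.6846·[1 − (23.9688·0.255460 − 10.1855·0.0402985)/(13.7834)] = 0.6846·0.585542 = 0.400862 g/L.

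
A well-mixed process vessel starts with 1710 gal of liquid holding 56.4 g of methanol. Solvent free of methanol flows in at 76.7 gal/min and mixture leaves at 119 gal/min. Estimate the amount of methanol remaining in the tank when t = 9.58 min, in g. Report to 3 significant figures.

Total volume: dV/dt = Q_in − Q_out = -42.300 gal/min, so V(t) = 1710 − 42.300 t and V(9.58) = 1304.8 gal.
Solute balance: dm/dt = 0 − Q_out C = −Q_out m/V(t).
dm/m = −Q_out dt/(V₀ − 42.300 t); integrating gives ln(m/m₀) = −(Q_out/(Q_in−Q_out)) ln(V/V₀).
m = m₀ (V₀/V)^(Q_out/(Q_in−Q_out)) = 56.4 × (1710/1304.8)^(-2.8132) = 26.353 g.

26.4 g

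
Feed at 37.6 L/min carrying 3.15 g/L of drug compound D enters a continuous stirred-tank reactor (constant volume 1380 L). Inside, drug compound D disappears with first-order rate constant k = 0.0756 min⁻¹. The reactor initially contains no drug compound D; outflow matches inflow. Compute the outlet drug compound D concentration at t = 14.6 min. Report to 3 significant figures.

Species balance: V dC/dt = Q C_in − Q C − k V C.
This is linear with rate a = Q/V + k = 0.10285 min⁻¹.
C_ss = Q C_in/(Q + kV) = 0.83451 g/L; C(t) = C_ss + (C₀ − C_ss) e^(−a t).
C(14.6) = 0.83451 + (-0.83451)·e^(−0.10285·14.6) = 0.83451 + (-0.83451)·0.22278 = 0.64859 g/L.

0.649 g/L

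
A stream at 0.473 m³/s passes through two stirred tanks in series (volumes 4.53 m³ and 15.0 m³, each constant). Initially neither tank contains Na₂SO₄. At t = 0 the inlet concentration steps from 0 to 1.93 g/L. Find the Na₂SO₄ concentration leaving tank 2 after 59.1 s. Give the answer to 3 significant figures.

1.50 g/L

Species balance on tank i: dCᵢ/dt = (Cᵢ₋₁ − Cᵢ)/τᵢ with τᵢ = Vᵢ/Q.
τ₁ = 4.53/0.473 = 9.5772 s; τ₂ = 15.0/0.473 = 31.712 s.
Solving the cascade with C₁(0)=C₂(0)=0 gives C₂(t) = C_in[1 − (τ₁ e^(−t/τ₁) − τ₂ e^(−t/τ₂))/(τ₁ − τ₂)].
At t = 59.1: e^(−t/τ₁) = 0.0020893, e^(−t/τ₂) = 0.15511.
C₂ = 1.93·[1 − (9.5772·0.0020893 − 31.712·0.15511)/(-22.135)] = 1.93·0.77868 = 1.5029 g/L.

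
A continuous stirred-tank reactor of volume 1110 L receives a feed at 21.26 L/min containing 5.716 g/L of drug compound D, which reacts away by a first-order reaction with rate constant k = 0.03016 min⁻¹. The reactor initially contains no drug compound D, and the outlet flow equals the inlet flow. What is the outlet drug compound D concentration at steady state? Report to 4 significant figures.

2.220 g/L

Accumulation = in − out − consumed: V dC/dt = Q C_in − Q C − k V C.
At steady state: 0 = Q C_in − (Q + kV) C_ss, so C_ss = Q C_in/(Q + kV).
C_ss = 21.26·5.716/(21.26 + 0.03016·1110) = 121.522/54.7376 = 2.22009 g/L.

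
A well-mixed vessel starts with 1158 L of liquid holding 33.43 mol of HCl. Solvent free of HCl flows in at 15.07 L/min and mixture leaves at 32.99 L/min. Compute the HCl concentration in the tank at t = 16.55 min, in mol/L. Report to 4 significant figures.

0.02251 mol/L

Let m(t) be the amount of HCl. Volume: V(t) = V₀ + (Q_in − Q_out) t = 1158 − 17.9200 t; V(16.55) = 861.424 L.
Solute balance: dm/dt = 0 − Q_out C = −Q_out m/V(t).
Separate: dm/m = −Q_out dt/V(t) ⇒ ln(m/m₀) = −(Q_out/(Q_in−Q_out)) ln(V/V₀).
m = m₀ (V₀/V)^(Q_out/(Q_in−Q_out)) = 33.43 × (1158/861.424)^(-1.84096) = 19.3905 mol.
C = m/V = 19.3905/861.424 = 0.0225098 mol/L.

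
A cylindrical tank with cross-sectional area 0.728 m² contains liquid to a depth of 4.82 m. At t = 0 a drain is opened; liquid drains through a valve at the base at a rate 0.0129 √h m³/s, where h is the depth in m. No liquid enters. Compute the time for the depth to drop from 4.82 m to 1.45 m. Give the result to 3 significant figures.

Volume balance on the tank: A dh/dt = −0.0129 √h.
This is separable: 2 d(√h)/dt = −0.0129/A, so √h = √h₀ − (0.0129/(2A)) t.
t = 2A(√h₀ − √h)/0.0129 = 2·0.728·(√4.82 − √1.45)/0.0129
  = 1.4560 × (2.1954 − 1.2042) / 0.0129 = 111.89 s.

112 s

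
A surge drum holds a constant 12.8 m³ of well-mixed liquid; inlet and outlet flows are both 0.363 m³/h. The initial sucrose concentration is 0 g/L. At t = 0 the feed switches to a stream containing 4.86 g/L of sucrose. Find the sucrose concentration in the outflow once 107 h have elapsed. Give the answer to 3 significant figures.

4.63 g/L

Transient balance on the dissolved component: V dC/dt = Q(C_in − C).
Rewrite as dC/dt + C/τ = C_in/τ, τ = V/Q = 35.262 h.
This is linear first-order; C(t) = C_in + (C₀ − C_in) e^(−t/τ).
C(107) = 4.86 + (0 − 4.86)·e^(−107/35.262) = 4.86 + (-4.8600)·0.048101 = 4.6262 g/L.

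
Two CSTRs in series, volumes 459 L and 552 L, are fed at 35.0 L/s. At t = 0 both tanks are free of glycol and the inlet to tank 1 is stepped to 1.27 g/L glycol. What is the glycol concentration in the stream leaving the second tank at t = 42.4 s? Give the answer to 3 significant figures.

Time constants: τᵢ = Vᵢ/Q for each well-mixed tank.
τ₁ = 459/35.0 = 13.114 s; τ₂ = 552/35.0 = 15.771 s.
Solving the cascade with C₁(0)=C₂(0)=0 gives C₂(t) = C_in[1 − (τ₁ e^(−t/τ₁) − τ₂ e^(−t/τ₂))/(τ₁ − τ₂)].
At t = 42.4: e^(−t/τ₁) = 0.039434, e^(−t/τ₂) = 0.067989.
C₂ = 1.27·[1 − (13.114·0.039434 − 15.771·0.067989)/(-2.6571)] = 1.27·0.79108 = 1.0047 g/L.

1.00 g/L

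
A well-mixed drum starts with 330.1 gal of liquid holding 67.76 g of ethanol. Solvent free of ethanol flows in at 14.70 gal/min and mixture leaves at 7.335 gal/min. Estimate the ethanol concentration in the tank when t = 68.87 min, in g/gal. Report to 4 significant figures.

Let m(t) be the amount of ethanol. Volume: V(t) = V₀ + (Q_in − Q_out) t = 330.1 + 7.36500 t; V(68.87) = 837.328 gal.
No ethanol enters, so dm/dt = −Q_out · (m/V).
Separate: dm/m = −Q_out dt/V(t) ⇒ ln(m/m₀) = −(Q_out/(Q_in−Q_out)) ln(V/V₀).
m = m₀ (V₀/V)^(Q_out/(Q_in−Q_out)) = 67.76 × (330.1/837.328)^(0.995927) = 26.8145 g.
C = m/V = 26.8145/837.328 = 0.0320239 g/gal.

0.03202 g/gal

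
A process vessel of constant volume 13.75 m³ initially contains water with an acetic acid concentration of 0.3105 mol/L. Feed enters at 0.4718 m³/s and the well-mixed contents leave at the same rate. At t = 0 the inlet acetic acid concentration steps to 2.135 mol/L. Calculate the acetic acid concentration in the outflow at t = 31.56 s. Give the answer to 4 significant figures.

Species balance on the tank: V dC/dt = Q(C_in − C).
Rewrite as dC/dt + C/τ = C_in/τ, τ = V/Q = 29.1437 s.
C approaches C_in exponentially: C(t) = C_in + (C₀ − C_in) e^(−t/τ).
C(31.56) = 2.135 + (0.3105 − 2.135)·e^(−31.56/29.1437) = 2.135 + (-1.82450)·0.338609 = 1.51721 mol/L.

1.517 mol/L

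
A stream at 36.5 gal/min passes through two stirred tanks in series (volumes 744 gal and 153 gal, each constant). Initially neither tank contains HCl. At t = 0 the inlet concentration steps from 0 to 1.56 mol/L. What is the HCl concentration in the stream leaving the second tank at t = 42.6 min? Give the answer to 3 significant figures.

1.32 mol/L

Time constants: τᵢ = Vᵢ/Q for each well-mixed tank.
τ₁ = 744/36.5 = 20.384 min; τ₂ = 153/36.5 = 4.1918 min.
Solving the cascade with C₁(0)=C₂(0)=0 gives C₂(t) = C_in[1 − (τ₁ e^(−t/τ₁) − τ₂ e^(−t/τ₂))/(τ₁ − τ₂)].
At t = 42.6: e^(−t/τ₁) = 0.12370, e^(−t/τ₂) = 3.8581e-05.
C₂ = 1.56·[1 − (20.384·0.12370 − 4.1918·3.8581e-05)/(16.192)] = 1.56·0.84429 = 1.3171 mol/L.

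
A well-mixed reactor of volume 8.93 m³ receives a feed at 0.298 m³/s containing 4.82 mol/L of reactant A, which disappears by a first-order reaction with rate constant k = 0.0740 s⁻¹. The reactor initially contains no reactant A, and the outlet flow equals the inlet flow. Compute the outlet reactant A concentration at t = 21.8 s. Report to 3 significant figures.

V dC/dt = Q(C_in − C) − k V C.
This is linear with rate a = Q/V + k = 0.10737 s⁻¹.
C_ss = Q C_in/(Q + kV) = 1.4980 mol/L; C(t) = C_ss + (C₀ − C_ss) e^(−a t).
C(21.8) = 1.4980 + (-1.4980)·e^(−0.10737·21.8) = 1.4980 + (-1.4980)·0.096262 = 1.3538 mol/L.

1.35 mol/L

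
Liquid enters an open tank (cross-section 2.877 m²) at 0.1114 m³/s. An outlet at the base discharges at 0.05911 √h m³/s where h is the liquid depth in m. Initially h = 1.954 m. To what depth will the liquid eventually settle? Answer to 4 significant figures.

3.552 m

A dh/dt = Q_in − 0.05911 √h. Steady state requires inflow = outflow:
Q_in = 0.05911 √h_ss ⇒ √h_ss = 0.1114/0.05911 = 1.88462.
h_ss = 1.88462² = 3.55180 m. (Since h₀ = 1.954 m < h_ss, the level will rise toward this value.)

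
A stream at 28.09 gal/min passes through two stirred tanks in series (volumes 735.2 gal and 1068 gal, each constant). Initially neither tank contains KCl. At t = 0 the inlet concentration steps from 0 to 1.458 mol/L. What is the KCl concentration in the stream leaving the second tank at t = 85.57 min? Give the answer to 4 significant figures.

1.088 mol/L

Each tank obeys Vᵢ dCᵢ/dt = Q(Cᵢ₋₁ − Cᵢ), so τᵢ = Vᵢ/Q.
τ₁ = 735.2/28.09 = 26.1730 min; τ₂ = 1068/28.09 = 38.0206 min.
Tank 1: C₁ = C_in(1 − e^(−t/τ₁)). Tank 2 (τ₁ ≠ τ₂): C₂ = C_in[1 − (τ₁ e^(−t/τ₁) − τ₂ e^(−t/τ₂))/(τ₁ − τ₂)].
At t = 85.57: e^(−t/τ₁) = 0.0380293, e^(−t/τ₂) = 0.105334.
C₂ = 1.458·[1 − (26.1730·0.0380293 − 38.0206·0.105334)/(-11.8476)] = 1.458·0.745981 = 1.08764 mol/L.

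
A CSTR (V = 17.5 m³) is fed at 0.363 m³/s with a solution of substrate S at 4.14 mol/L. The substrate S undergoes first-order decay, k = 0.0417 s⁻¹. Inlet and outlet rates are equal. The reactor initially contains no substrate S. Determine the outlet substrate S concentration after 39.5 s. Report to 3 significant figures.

Accumulation = in − out − consumed: V dC/dt = Q C_in − Q C − k V C.
This is linear with rate a = Q/V + k = 0.062443 s⁻¹.
C_ss = Q C_in/(Q + kV) = 1.3753 mol/L; C(t) = C_ss + (C₀ − C_ss) e^(−a t).
C(39.5) = 1.3753 + (-1.3753)·e^(−0.062443·39.5) = 1.3753 + (-1.3753)·0.084882 = 1.2585 mol/L.

1.26 mol/L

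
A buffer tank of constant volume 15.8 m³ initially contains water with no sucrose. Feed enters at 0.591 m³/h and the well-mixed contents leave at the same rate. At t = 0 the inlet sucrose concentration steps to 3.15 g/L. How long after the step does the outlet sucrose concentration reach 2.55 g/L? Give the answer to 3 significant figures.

Species balance: V dC/dt = Q(C_in − C) ⇒ τ = V/Q = 26.734 h.
C(t) = C_in + (C₀ − C_in) e^(−t/τ). Set C = 2.55 and solve for t:
e^(−t/τ) = (C − C_in)/(C₀ − C_in) = (2.55 − 3.15)/(0 − 3.15) = 0.19048
t = −τ ln(…) = 26.734 × 1.6582 = 44.332 h.

44.3 h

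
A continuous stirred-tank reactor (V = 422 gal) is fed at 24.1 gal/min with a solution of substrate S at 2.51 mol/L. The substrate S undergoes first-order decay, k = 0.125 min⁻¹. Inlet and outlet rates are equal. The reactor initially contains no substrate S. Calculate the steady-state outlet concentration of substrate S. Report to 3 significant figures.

Species balance: V dC/dt = Q C_in − Q C − k V C.
At steady state: 0 = Q C_in − (Q + kV) C_ss, so C_ss = Q C_in/(Q + kV).
C_ss = 24.1·2.51/(24.1 + 0.125·422) = 60.491/76.850 = 0.78713 mol/L.

0.787 mol/L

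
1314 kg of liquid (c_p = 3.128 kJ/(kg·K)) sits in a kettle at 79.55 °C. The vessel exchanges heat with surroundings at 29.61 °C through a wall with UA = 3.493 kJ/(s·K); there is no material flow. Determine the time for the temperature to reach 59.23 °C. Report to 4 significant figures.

614.7 s

M c_p dT/dt = −UA(T − T_amb).
τ = M c_p/UA = 1176.69 s; T_ss = T_amb = 29.6100 °C.
T(t) = T_ss + (T₀ − T_ss)e^(−t/τ); set T = 59.23:
t = −τ ln[(T − T_ss)/(T₀ − T_ss)] = −1176.69 · ln(0.593112) = 614.673 s.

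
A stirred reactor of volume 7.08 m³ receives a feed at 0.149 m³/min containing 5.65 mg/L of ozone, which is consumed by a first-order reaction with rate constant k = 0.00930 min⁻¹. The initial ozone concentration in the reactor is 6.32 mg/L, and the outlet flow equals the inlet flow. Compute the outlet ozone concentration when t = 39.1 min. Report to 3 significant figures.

V dC/dt = Q(C_in − C) − k V C.
This is linear with rate a = Q/V + k = 0.030345 min⁻¹.
C_ss = Q C_in/(Q + kV) = 3.9184 mg/L; C(t) = C_ss + (C₀ − C_ss) e^(−a t).
C(39.1) = 3.9184 + (2.4016)·e^(−0.030345·39.1) = 3.9184 + (2.4016)·0.30529 = 4.6516 mg/L.

4.65 mg/L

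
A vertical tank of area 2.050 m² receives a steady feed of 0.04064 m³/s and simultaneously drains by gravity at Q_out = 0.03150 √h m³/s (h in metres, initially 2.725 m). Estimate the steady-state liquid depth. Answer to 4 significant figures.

Volume balance on the tank: A dh/dt = Q_in − 0.03150 √h. At steady state dh/dt = 0:
Q_in = 0.03150 √h_ss ⇒ √h_ss = 0.04064/0.03150 = 1.29016.
h_ss = 1.29016² = 1.66451 m. (Since h₀ = 2.725 m > h_ss, the level will fall toward this value.)

1.665 m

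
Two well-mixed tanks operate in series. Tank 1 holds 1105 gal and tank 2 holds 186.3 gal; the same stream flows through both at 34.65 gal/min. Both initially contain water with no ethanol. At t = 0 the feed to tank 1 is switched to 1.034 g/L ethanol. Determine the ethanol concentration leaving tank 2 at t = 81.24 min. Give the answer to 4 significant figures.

0.9366 g/L

Time constants: τᵢ = Vᵢ/Q for each well-mixed tank.
τ₁ = 1105/34.65 = 31.8903 min; τ₂ = 186.3/34.65 = 5.37662 min.
Tank 1: C₁ = C_in(1 − e^(−t/τ₁)). Tank 2 (τ₁ ≠ τ₂): C₂ = C_in[1 − (τ₁ e^(−t/τ₁) − τ₂ e^(−t/τ₂))/(τ₁ − τ₂)].
At t = 81.24: e^(−t/τ₁) = 0.0782786, e^(−t/τ₂) = 2.74077e-07.
C₂ = 1.034·[1 − (31.8903·0.0782786 − 5.37662·2.74077e-07)/(26.5137)] = 1.034·0.905848 = 0.936646 g/L.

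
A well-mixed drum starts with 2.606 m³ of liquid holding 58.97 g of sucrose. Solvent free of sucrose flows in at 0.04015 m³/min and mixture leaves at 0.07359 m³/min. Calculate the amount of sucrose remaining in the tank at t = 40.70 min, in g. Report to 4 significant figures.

11.60 g

Total volume: dV/dt = Q_in − Q_out = -0.0334400 m³/min, so V(t) = 2.606 − 0.0334400 t and V(40.70) = 1.24499 m³.
No sucrose enters, so dm/dt = −Q_out · (m/V).
dm/m = −Q_out dt/(V₀ − 0.0334400 t); integrating gives ln(m/m₀) = −(Q_out/(Q_in−Q_out)) ln(V/V₀).
m = m₀ (V₀/V)^(Q_out/(Q_in−Q_out)) = 58.97 × (2.606/1.24499)^(-2.20066) = 11.6049 g.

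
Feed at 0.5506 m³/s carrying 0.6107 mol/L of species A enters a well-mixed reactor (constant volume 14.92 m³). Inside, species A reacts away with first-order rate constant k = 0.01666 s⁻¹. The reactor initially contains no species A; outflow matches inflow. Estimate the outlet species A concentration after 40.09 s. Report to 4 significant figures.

0.3716 mol/L

Accumulation = in − out − consumed: V dC/dt = Q C_in − Q C − k V C.
This is linear with rate a = Q/V + k = 0.0535635 s⁻¹.
C_ss = Q C_in/(Q + kV) = 0.420752 mol/L; C(t) = C_ss + (C₀ − C_ss) e^(−a t).
C(40.09) = 0.420752 + (-0.420752)·e^(−0.0535635·40.09) = 0.420752 + (-0.420752)·0.116792 = 0.371612 mol/L.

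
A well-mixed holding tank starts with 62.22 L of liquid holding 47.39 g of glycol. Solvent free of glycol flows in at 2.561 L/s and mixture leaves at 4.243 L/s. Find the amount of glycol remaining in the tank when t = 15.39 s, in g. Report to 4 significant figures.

Let m(t) be the amount of glycol. Volume: V(t) = V₀ + (Q_in − Q_out) t = 62.22 − 1.68200 t; V(15.39) = 36.3340 L.
Solute balance: dm/dt = 0 − Q_out C = −Q_out m/V(t).
Separate: dm/m = −Q_out dt/V(t) ⇒ ln(m/m₀) = −(Q_out/(Q_in−Q_out)) ln(V/V₀).
m = m₀ (V₀/V)^(Q_out/(Q_in−Q_out)) = 47.39 × (62.22/36.3340)^(-2.52259) = 12.2002 g.

12.20 g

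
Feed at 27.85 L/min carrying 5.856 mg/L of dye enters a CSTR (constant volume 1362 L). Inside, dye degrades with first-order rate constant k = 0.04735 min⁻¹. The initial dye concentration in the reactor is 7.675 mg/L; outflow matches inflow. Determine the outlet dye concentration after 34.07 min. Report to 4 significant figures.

2.353 mg/L

V dC/dt = Q(C_in − C) − k V C.
dC/dt = (Q/V) C_in − (Q/V + k) C; effective rate a = Q/V + k = 0.0204479 + 0.04735 = 0.0677979 min⁻¹.
C_ss = Q C_in/(Q + kV) = 1.76617 mg/L; C(t) = C_ss + (C₀ − C_ss) e^(−a t).
C(34.07) = 1.76617 + (5.90883)·e^(−0.0677979·34.07) = 1.76617 + (5.90883)·0.0992738 = 2.35276 mg/L.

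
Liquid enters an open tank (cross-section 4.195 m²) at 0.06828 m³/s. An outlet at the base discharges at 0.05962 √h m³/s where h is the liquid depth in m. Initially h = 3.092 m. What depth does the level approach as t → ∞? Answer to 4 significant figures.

Level balance: A dh/dt = 0.06828 − 0.05962 √h. Setting dh/dt = 0:
Q_in = 0.05962 √h_ss ⇒ √h_ss = 0.06828/0.05962 = 1.14525.
h_ss = 1.14525² = 1.31161 m. (Since h₀ = 3.092 m > h_ss, the level will fall toward this value.)

1.312 m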